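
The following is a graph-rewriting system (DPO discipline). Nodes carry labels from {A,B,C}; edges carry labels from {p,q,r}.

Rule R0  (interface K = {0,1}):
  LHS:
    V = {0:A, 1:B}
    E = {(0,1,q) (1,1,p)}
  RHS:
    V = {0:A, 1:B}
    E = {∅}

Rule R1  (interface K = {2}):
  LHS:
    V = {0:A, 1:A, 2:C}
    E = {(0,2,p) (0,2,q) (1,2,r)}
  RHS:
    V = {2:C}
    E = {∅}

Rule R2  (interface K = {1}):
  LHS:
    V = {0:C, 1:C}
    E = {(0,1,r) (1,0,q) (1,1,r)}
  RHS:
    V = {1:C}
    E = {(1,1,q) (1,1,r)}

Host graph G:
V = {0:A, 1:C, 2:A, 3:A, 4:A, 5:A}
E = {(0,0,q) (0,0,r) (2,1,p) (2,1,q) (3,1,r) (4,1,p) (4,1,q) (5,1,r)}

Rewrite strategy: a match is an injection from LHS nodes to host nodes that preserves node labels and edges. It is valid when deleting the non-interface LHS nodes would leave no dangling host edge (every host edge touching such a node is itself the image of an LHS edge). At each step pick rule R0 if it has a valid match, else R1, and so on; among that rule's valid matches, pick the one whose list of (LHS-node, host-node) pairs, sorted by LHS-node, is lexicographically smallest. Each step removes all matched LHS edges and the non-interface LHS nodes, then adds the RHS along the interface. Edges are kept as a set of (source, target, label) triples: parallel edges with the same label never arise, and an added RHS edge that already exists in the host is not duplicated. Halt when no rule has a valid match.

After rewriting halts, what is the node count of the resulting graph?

initial: |V|=6 |E|=8  E = 0-q->0 0-r->0 2-p->1 2-q->1 3-r->1 4-p->1 4-q->1 5-r->1
step 1: apply R1 at {0↦2, 1↦3, 2↦1}  → |V|=4 |E|=5  E = 0-q->0 0-r->0 4-p->1 4-q->1 5-r->1
step 2: apply R1 at {0↦4, 1↦5, 2↦1}  → |V|=2 |E|=2  E = 0-q->0 0-r->0
final graph: no rule applies after step 2
NF nodes: {0:A, 1:C}

Answer: 2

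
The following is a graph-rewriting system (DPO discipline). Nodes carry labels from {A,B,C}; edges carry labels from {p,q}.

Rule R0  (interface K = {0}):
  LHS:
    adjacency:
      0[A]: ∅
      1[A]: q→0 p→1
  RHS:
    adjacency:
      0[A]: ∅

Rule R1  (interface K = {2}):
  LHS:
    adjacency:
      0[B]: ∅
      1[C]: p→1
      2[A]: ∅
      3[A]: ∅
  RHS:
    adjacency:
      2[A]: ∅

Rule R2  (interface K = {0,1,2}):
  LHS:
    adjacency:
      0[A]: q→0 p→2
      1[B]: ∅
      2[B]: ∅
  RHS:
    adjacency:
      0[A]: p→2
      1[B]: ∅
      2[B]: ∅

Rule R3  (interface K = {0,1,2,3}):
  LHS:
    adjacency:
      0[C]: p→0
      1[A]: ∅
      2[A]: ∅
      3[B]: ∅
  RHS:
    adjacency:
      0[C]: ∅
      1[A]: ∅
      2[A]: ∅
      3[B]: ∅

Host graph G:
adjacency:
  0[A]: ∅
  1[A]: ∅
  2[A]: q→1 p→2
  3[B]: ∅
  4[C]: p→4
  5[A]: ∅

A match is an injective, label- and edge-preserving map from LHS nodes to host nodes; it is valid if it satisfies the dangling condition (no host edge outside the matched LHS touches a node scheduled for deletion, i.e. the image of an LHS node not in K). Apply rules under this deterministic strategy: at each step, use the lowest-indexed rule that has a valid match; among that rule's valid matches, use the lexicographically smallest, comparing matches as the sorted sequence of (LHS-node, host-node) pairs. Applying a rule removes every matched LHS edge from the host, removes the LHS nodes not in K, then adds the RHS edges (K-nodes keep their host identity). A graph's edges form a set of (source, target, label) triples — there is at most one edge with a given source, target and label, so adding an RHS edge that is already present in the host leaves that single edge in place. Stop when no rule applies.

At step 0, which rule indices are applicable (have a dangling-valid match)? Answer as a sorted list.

Answer: [R0,R1,R3]

Steps:
R0: 1 valid match — {0↦1, 1↦2}
R1: 6 valid matches — {0↦3, 1↦4, 2↦0, 3↦5}, {0↦3, 1↦4, 2↦1, 3↦0}, {0↦3, 1↦4, 2↦1, 3↦5} (+3 more)
R2: no valid match — LHS pattern not found
R3: 12 valid matches — {0↦4, 1↦0, 2↦1, 3↦3}, {0↦4, 1↦0, 2↦2, 3↦3}, {0↦4, 1↦0, 2↦5, 3↦3} (+9 more)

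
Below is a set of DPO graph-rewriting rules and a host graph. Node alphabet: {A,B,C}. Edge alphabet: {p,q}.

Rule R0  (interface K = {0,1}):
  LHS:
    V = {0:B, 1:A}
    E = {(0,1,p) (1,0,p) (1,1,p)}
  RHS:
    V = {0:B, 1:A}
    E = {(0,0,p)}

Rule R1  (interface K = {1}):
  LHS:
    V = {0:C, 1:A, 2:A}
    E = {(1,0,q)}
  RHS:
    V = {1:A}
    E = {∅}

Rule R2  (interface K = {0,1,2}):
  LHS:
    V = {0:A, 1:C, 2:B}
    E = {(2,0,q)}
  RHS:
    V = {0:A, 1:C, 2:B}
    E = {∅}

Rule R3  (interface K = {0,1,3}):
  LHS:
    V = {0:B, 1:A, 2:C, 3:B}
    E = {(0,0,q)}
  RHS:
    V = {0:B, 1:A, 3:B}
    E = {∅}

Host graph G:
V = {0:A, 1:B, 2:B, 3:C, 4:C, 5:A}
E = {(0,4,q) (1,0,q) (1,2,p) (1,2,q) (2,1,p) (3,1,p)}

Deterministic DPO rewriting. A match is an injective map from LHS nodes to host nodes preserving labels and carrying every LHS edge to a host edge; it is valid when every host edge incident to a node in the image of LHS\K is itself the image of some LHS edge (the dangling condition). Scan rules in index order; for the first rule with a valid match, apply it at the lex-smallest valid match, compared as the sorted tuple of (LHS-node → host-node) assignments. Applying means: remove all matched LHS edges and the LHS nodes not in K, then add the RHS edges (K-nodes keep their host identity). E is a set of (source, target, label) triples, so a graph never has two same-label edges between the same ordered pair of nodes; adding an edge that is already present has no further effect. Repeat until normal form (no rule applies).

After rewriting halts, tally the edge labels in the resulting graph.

Answer: p:3 q:1

Steps:
initial: |V|=6 |E|=6  E = 0-q->4 1-q->0 1-p->2 1-q->2 2-p->1 3-p->1
step 1: apply R1 at {0↦4, 1↦0, 2↦5}  → |V|=4 |E|=5  E = 1-q->0 1-p->2 1-q->2 2-p->1 3-p->1
step 2: apply R2 at {0↦0, 1↦3, 2↦1}  → |V|=4 |E|=4  E = 1-p->2 1-q->2 2-p->1 3-p->1
halt: no rule applies after step 2
NF edges: [(1, 2, 'p'), (1, 2, 'q'), (2, 1, 'p'), (3, 1, 'p')]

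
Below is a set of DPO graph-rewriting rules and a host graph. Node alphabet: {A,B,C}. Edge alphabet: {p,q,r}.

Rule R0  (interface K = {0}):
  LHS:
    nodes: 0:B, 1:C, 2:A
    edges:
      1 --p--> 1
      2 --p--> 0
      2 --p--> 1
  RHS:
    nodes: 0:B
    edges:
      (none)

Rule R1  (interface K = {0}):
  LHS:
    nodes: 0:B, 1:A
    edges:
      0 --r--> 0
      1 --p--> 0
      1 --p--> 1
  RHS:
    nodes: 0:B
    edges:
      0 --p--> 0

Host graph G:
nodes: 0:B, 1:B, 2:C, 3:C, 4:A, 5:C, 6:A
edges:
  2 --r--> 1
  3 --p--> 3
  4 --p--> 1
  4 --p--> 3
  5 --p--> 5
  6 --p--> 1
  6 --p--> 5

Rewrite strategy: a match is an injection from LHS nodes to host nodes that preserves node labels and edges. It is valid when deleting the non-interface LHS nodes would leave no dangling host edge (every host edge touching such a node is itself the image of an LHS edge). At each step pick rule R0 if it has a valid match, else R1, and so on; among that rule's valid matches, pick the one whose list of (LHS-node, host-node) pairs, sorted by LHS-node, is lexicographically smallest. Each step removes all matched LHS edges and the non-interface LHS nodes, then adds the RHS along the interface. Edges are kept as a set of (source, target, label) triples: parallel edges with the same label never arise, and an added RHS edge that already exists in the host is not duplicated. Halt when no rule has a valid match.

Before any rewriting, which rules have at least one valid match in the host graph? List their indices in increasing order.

Answer: [R0]

Rewrite trace:
R0: 2 valid matches — {0↦1, 1↦3, 2↦4}, {0↦1, 1↦5, 2↦6}
R1: no valid match — LHS pattern not found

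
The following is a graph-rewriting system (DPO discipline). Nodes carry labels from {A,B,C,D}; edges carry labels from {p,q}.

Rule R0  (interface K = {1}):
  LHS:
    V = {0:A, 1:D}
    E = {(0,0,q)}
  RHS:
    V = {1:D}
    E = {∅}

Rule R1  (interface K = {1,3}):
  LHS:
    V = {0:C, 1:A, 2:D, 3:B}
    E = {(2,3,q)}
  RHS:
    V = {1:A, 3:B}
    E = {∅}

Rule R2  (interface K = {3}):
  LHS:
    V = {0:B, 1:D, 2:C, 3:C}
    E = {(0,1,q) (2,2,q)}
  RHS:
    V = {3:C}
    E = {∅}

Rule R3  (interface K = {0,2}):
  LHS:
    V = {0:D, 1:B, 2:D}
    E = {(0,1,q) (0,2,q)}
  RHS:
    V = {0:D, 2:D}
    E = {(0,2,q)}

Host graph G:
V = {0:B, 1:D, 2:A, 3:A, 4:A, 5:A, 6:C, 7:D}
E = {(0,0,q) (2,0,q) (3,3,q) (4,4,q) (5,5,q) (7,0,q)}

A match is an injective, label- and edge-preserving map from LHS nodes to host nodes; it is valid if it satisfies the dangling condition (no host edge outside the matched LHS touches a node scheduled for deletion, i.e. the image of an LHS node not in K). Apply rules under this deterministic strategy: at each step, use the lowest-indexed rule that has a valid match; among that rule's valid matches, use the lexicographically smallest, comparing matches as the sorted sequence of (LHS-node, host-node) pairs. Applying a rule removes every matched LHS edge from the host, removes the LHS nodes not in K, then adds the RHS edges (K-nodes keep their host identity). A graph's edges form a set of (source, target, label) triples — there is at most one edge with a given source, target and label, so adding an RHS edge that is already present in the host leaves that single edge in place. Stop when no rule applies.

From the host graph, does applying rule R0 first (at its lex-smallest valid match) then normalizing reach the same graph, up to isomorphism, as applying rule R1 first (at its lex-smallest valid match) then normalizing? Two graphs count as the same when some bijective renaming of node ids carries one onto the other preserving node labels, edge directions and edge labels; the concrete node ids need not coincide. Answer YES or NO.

Answer: YES

Rewrite trace:
branch R0-first: apply at {0↦3, 1↦1} → |E|=5, then 3 more step(s) → NF |V|=3 |E|=2 V={0:B, 1:D, 2:A} E=0-q->0 2-q->0
branch R1-first: apply at {0↦6, 1↦2, 2↦7, 3↦0} → |E|=5, then 3 more step(s) → NF |V|=3 |E|=2 V={0:B, 1:D, 2:A} E=0-q->0 2-q->0
graphs isomorphic (equal up to label-preserving node renaming)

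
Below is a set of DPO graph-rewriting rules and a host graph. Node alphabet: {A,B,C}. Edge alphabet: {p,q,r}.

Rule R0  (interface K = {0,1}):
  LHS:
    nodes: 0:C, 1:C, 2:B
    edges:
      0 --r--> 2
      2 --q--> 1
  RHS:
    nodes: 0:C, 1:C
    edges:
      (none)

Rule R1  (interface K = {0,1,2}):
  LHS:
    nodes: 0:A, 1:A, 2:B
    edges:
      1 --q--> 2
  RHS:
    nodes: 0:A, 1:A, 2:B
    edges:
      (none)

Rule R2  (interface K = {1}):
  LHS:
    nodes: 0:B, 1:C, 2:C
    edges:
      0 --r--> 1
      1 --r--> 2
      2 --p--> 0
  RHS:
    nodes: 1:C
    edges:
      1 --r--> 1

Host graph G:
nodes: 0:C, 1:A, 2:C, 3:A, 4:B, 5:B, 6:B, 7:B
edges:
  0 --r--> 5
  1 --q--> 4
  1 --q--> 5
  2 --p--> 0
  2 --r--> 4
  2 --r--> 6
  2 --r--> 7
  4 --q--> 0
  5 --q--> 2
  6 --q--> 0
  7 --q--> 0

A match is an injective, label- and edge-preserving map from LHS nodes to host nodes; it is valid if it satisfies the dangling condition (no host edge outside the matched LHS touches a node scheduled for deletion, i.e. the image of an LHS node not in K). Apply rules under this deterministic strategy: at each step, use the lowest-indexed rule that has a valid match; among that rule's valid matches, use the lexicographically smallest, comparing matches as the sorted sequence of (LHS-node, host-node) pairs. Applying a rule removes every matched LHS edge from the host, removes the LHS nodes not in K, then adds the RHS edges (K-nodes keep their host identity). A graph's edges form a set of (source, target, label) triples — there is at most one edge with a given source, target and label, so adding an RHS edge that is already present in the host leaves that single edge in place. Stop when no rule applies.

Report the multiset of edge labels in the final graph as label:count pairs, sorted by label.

start.  V:8 E:11  edges: 0-r->5 1-q->4 1-q->5 2-p->0 2-r->4 2-r->6 2-r->7 4-q->0 5-q->2 6-q->0 7-q->0
1. fire R0 via {0↦2, 1↦0, 2↦6}  →  V:7 E:9  edges: 0-r->5 1-q->4 1-q->5 2-p->0 2-r->4 2-r->7 4-q->0 5-q->2 7-q->0
2. fire R0 via {0↦2, 1↦0, 2↦7}  →  V:6 E:7  edges: 0-r->5 1-q->4 1-q->5 2-p->0 2-r->4 4-q->0 5-q->2
3. fire R1 via {0↦3, 1↦1, 2↦4}  →  V:6 E:6  edges: 0-r->5 1-q->5 2-p->0 2-r->4 4-q->0 5-q->2
4. fire R0 via {0↦2, 1↦0, 2↦4}  →  V:5 E:4  edges: 0-r->5 1-q->5 2-p->0 5-q->2
5. fire R1 via {0↦3, 1↦1, 2↦5}  →  V:5 E:3  edges: 0-r->5 2-p->0 5-q->2
6. fire R0 via {0↦0, 1↦2, 2↦5}  →  V:4 E:1  edges: 2-p->0
normal form: no rule applies after step 6
NF edges: [(2, 0, 'p')]

Answer: p:1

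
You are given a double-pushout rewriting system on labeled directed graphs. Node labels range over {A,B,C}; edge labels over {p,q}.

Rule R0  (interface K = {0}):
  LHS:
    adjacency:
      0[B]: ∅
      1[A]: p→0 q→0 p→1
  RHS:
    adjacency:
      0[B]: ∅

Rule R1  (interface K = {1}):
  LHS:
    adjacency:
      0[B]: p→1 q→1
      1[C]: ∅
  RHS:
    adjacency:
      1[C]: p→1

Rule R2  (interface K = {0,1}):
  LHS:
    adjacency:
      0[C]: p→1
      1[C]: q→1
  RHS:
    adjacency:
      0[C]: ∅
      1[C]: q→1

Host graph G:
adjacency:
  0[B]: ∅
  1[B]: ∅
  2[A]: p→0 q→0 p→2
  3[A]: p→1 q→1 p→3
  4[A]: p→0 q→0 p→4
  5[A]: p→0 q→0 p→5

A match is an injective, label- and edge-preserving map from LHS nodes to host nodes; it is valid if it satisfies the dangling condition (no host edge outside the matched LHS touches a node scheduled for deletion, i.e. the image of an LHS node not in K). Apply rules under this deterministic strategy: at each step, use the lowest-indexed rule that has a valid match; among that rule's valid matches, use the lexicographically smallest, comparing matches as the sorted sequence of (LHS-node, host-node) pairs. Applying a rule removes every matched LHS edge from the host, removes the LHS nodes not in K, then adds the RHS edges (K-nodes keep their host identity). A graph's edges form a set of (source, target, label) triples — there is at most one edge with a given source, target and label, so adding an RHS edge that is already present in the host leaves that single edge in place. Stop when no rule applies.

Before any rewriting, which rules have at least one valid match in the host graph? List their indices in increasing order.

Answer: [R0]

Steps:
R0: 4 valid matches — {0↦0, 1↦2}, {0↦0, 1↦4}, {0↦0, 1↦5} (+1 more)
R1: no valid match — LHS pattern not found
R2: no valid match — LHS pattern not found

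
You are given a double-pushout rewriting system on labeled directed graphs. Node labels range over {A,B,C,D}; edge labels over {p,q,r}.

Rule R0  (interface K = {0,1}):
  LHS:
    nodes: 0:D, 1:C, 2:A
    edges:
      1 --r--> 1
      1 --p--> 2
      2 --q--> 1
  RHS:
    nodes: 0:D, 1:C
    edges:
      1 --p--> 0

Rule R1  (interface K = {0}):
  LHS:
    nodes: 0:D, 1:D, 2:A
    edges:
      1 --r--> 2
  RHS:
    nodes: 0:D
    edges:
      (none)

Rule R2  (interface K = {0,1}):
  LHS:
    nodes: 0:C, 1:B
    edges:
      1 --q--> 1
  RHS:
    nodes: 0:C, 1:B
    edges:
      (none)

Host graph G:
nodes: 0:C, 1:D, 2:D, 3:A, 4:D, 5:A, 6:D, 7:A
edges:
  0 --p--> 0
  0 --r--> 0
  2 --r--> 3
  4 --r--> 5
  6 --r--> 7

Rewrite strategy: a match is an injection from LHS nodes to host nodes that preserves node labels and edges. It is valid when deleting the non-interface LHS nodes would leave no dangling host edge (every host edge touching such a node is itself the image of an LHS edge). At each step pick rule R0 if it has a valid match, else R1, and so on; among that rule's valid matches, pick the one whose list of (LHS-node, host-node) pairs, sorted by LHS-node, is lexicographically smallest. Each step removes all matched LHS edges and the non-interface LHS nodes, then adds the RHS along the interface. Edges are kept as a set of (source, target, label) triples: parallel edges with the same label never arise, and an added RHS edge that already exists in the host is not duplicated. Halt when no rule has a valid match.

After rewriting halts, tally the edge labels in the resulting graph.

[0] host  ⇒  8 nodes, 5 edges  {0-p->0 0-r->0 2-r->3 4-r->5 6-r->7}
[1] R1 @ {0↦1, 1↦2, 2↦3}  ⇒  6 nodes, 4 edges  {0-p->0 0-r->0 4-r->5 6-r->7}
[2] R1 @ {0↦1, 1↦4, 2↦5}  ⇒  4 nodes, 3 edges  {0-p->0 0-r->0 6-r->7}
[3] R1 @ {0↦1, 1↦6, 2↦7}  ⇒  2 nodes, 2 edges  {0-p->0 0-r->0}
halt: no rule applies after step 3
NF edges: [(0, 0, 'p'), (0, 0, 'r')]

Answer: p:1 r:1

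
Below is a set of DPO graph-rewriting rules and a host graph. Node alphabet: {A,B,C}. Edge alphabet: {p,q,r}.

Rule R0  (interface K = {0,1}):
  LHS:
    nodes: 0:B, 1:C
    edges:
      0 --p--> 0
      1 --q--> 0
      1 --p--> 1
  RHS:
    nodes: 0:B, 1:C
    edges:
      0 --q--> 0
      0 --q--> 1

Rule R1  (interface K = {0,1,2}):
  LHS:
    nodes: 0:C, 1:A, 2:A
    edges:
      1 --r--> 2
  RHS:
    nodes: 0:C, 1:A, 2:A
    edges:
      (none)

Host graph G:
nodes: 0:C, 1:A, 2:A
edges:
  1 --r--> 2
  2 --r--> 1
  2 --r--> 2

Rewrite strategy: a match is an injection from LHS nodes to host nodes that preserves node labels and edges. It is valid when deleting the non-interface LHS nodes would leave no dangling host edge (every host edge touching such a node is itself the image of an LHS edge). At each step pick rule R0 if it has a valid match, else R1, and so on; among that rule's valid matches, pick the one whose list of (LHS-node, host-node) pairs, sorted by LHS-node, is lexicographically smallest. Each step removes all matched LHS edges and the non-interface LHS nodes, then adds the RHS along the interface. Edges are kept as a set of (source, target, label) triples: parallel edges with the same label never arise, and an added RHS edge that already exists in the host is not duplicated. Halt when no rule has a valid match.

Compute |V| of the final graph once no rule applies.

Answer: 3

Rewrite trace:
initial: |V|=3 |E|=3  E = 1-r->2 2-r->1 2-r->2
step 1: apply R1 at {0↦0, 1↦1, 2↦2}  → |V|=3 |E|=2  E = 2-r->1 2-r->2
step 2: apply R1 at {0↦0, 1↦2, 2↦1}  → |V|=3 |E|=1  E = 2-r->2
final graph: no rule applies after step 2
NF nodes: {0:C, 1:A, 2:A}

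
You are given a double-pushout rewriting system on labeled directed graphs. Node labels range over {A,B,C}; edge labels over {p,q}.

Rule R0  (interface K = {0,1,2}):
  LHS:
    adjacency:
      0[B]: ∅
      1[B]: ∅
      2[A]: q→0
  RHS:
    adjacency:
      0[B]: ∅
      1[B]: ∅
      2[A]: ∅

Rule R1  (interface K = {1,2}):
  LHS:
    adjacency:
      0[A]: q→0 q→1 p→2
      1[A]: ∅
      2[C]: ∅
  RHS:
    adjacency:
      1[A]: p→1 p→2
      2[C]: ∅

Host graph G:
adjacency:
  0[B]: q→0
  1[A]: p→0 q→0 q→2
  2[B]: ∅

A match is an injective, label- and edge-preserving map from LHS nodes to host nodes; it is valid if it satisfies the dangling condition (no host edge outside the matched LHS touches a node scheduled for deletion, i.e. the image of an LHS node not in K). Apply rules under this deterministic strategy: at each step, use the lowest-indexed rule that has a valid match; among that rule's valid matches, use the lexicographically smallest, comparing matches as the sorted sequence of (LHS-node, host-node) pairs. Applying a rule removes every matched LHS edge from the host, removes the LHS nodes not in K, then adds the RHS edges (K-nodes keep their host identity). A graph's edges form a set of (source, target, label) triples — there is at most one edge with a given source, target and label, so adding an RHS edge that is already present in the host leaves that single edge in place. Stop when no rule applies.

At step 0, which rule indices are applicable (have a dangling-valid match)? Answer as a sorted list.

R0: 2 valid matches — {0↦0, 1↦2, 2↦1}, {0↦2, 1↦0, 2↦1}
R1: no valid match — LHS pattern not found

Answer: [R0]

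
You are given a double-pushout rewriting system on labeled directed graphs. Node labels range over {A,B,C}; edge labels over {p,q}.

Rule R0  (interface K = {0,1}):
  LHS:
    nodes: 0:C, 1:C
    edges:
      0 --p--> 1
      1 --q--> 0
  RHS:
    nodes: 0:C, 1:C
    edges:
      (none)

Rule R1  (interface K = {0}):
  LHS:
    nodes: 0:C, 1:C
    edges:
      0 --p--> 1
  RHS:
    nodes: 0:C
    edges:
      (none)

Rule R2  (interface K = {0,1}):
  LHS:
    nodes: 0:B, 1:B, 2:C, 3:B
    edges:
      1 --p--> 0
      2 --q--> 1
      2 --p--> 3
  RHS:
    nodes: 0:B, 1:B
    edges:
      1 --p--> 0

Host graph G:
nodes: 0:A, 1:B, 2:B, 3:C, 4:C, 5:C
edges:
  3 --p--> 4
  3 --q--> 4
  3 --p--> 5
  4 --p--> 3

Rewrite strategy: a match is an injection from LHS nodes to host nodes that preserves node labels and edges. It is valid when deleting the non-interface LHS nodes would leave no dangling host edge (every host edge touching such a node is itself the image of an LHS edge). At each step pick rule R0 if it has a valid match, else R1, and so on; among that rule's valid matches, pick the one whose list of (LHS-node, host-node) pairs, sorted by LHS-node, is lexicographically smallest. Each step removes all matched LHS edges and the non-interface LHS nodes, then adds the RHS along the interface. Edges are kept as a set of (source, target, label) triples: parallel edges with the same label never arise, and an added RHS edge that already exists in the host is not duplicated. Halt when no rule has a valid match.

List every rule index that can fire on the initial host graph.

Answer: [R0,R1]

Derivation:
R0: 1 valid match — {0↦4, 1↦3}
R1: 1 valid match — {0↦3, 1↦5}
R2: no valid match — LHS pattern not found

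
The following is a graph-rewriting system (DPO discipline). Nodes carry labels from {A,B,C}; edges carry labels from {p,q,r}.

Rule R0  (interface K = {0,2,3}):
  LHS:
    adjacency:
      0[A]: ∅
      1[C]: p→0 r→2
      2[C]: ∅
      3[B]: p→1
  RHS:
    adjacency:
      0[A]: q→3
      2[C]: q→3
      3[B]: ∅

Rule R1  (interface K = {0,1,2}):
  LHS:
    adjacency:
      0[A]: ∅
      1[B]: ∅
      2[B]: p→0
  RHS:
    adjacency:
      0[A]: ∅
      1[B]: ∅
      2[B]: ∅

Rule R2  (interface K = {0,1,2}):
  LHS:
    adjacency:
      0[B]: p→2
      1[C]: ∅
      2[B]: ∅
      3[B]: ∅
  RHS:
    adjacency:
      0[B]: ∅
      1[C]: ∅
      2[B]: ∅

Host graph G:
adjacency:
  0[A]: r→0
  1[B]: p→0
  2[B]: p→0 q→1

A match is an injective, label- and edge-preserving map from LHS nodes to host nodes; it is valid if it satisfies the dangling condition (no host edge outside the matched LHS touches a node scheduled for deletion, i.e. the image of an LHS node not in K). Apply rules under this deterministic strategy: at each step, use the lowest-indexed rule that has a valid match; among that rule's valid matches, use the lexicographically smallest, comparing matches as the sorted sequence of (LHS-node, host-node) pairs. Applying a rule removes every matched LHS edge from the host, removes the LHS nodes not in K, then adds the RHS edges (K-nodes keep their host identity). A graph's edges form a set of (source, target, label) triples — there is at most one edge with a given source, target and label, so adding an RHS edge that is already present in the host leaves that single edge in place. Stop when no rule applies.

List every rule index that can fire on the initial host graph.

Answer: [R1]

Steps:
R0: no valid match — LHS pattern not found
R1: 2 valid matches — {0↦0, 1↦1, 2↦2}, {0↦0, 1↦2, 2↦1}
R2: no valid match — LHS pattern not found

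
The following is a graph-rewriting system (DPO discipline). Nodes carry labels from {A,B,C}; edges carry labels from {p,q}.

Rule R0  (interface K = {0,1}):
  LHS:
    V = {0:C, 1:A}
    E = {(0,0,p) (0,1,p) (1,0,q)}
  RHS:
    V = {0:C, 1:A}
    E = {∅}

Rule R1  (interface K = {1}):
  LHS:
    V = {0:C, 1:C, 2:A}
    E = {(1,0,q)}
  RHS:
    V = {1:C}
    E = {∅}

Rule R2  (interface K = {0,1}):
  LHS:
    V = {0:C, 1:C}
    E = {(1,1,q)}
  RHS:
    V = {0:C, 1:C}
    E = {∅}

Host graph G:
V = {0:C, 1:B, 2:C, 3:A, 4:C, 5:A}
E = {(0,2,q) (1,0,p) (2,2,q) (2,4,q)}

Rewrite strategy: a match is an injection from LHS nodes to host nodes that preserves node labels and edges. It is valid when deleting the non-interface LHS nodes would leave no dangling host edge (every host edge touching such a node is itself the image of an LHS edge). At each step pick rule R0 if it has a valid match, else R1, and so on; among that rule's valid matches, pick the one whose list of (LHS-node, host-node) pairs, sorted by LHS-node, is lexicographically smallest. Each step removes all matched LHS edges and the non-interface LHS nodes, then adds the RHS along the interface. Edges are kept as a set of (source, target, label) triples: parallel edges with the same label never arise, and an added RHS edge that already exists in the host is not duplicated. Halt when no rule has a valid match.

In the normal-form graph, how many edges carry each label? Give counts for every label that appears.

start.  V:6 E:4  edges: 0-q->2 1-p->0 2-q->2 2-q->4
1. fire R1 via {0↦4, 1↦2, 2↦3}  →  V:4 E:3  edges: 0-q->2 1-p->0 2-q->2
2. fire R2 via {0↦0, 1↦2}  →  V:4 E:2  edges: 0-q->2 1-p->0
3. fire R1 via {0↦2, 1↦0, 2↦5}  →  V:2 E:1  edges: 1-p->0
final graph: no rule applies after step 3
NF edges: [(1, 0, 'p')]

Answer: p:1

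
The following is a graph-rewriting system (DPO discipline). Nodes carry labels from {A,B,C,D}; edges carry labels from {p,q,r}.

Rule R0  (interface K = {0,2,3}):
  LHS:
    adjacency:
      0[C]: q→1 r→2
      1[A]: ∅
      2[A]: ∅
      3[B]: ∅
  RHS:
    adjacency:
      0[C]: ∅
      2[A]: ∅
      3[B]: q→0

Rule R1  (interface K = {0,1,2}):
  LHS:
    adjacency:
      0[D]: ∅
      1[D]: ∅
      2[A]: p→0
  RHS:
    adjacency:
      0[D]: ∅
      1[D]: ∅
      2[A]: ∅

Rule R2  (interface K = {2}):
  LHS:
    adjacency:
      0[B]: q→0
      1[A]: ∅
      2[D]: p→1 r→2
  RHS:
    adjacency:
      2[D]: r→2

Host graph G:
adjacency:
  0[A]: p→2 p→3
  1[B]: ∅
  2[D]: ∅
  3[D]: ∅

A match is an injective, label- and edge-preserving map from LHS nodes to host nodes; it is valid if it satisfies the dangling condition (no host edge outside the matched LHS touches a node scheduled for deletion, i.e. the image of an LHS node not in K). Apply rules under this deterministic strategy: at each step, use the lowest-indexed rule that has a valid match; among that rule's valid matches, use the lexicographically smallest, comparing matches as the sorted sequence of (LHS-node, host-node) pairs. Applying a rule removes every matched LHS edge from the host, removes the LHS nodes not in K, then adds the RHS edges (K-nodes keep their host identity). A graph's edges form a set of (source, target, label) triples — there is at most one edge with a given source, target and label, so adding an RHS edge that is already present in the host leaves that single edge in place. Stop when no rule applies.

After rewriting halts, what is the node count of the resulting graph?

[0] host  ⇒  4 nodes, 2 edges  {0-p->2 0-p->3}
[1] R1 @ {0↦2, 1↦3, 2↦0}  ⇒  4 nodes, 1 edges  {0-p->3}
[2] R1 @ {0↦3, 1↦2, 2↦0}  ⇒  4 nodes, 0 edges  {∅}
final graph: no rule applies after step 2
NF nodes: {0:A, 1:B, 2:D, 3:D}

Answer: 4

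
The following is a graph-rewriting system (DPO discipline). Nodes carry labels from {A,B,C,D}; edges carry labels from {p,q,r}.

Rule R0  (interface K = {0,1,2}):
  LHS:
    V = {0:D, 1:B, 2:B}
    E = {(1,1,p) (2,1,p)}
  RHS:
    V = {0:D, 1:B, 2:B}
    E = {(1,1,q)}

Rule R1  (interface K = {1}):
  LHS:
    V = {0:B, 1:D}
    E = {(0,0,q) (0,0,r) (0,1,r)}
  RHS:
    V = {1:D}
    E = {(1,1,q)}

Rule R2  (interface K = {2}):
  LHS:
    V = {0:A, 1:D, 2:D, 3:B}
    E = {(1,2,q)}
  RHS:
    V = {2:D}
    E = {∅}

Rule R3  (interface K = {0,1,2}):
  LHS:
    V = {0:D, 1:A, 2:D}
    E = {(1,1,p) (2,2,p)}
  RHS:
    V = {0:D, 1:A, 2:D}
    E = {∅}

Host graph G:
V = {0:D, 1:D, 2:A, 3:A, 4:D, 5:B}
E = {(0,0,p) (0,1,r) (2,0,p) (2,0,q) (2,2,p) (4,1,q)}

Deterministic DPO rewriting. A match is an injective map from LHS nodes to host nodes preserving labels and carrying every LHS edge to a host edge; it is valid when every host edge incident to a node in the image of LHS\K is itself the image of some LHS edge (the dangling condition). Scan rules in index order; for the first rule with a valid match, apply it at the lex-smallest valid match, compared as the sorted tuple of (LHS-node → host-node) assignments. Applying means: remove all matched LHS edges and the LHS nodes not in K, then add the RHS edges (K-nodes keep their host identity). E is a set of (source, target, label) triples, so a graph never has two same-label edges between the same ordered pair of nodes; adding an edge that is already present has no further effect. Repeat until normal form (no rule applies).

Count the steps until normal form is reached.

Answer: 2

Steps:
[0] host  ⇒  6 nodes, 6 edges  {0-p->0 0-r->1 2-p->0 2-q->0 2-p->2 4-q->1}
[1] R2 @ {0↦3, 1↦4, 2↦1, 3↦5}  ⇒  3 nodes, 5 edges  {0-p->0 0-r->1 2-p->0 2-q->0 2-p->2}
[2] R3 @ {0↦1, 1↦2, 2↦0}  ⇒  3 nodes, 3 edges  {0-r->1 2-p->0 2-q->0}
final graph: no rule applies after step 2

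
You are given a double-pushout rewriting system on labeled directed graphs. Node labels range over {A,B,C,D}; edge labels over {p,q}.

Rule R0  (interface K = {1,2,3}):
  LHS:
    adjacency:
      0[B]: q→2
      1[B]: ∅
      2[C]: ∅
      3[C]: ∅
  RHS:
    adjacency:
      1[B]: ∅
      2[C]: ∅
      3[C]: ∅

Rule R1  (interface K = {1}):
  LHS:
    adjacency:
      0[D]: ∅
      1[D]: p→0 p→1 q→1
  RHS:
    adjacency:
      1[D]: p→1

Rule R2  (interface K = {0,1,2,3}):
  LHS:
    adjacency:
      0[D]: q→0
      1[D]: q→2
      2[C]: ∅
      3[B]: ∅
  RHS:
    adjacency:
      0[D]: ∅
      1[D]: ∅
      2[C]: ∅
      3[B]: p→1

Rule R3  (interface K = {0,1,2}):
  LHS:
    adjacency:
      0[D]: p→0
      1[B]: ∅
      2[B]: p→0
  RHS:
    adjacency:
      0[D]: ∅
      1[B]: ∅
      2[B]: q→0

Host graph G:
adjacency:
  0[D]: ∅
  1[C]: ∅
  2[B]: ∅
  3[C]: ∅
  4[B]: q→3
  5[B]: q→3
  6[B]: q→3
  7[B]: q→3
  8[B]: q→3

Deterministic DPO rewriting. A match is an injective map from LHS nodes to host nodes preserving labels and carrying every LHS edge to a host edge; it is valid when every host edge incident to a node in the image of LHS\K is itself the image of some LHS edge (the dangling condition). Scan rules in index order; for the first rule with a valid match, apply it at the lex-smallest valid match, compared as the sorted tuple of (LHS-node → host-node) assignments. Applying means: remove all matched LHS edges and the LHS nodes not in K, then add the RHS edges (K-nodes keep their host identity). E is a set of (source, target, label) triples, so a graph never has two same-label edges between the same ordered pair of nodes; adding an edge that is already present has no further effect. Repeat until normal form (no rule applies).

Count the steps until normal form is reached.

Answer: 5

Rewrite trace:
[0] host  ⇒  9 nodes, 5 edges  {4-q->3 5-q->3 6-q->3 7-q->3 8-q->3}
[1] R0 @ {0↦4, 1↦2, 2↦3, 3↦1}  ⇒  8 nodes, 4 edges  {5-q->3 6-q->3 7-q->3 8-q->3}
[2] R0 @ {0↦5, 1↦2, 2↦3, 3↦1}  ⇒  7 nodes, 3 edges  {6-q->3 7-q->3 8-q->3}
[3] R0 @ {0↦6, 1↦2, 2↦3, 3↦1}  ⇒  6 nodes, 2 edges  {7-q->3 8-q->3}
[4] R0 @ {0↦7, 1↦2, 2↦3, 3↦1}  ⇒  5 nodes, 1 edges  {8-q->3}
[5] R0 @ {0↦8, 1↦2, 2↦3, 3↦1}  ⇒  4 nodes, 0 edges  {∅}
halt: no rule applies after step 5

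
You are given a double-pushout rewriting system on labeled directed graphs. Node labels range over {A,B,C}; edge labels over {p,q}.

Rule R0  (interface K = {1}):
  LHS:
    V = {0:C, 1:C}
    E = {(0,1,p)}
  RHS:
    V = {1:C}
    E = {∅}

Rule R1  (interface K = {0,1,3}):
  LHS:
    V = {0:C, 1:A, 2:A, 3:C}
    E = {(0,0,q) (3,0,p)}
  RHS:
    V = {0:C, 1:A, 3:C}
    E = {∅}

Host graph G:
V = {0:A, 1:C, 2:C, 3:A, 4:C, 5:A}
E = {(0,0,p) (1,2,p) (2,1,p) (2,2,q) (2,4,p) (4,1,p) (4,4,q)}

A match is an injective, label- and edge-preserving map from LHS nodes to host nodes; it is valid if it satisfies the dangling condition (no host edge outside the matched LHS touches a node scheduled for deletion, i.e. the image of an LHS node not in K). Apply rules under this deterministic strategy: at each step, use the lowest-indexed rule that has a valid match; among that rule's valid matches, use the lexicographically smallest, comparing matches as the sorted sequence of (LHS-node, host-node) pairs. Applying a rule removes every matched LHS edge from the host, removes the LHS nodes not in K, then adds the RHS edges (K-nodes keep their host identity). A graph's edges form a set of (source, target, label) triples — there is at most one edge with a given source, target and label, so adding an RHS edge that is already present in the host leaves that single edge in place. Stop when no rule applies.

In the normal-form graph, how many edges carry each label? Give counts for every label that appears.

start.  V:6 E:7  edges: 0-p->0 1-p->2 2-p->1 2-q->2 2-p->4 4-p->1 4-q->4
1. fire R1 via {0↦2, 1↦0, 2↦3, 3↦1}  →  V:5 E:5  edges: 0-p->0 2-p->1 2-p->4 4-p->1 4-q->4
2. fire R1 via {0↦4, 1↦0, 2↦5, 3↦2}  →  V:4 E:3  edges: 0-p->0 2-p->1 4-p->1
3. fire R0 via {0↦2, 1↦1}  →  V:3 E:2  edges: 0-p->0 4-p->1
4. fire R0 via {0↦4, 1↦1}  →  V:2 E:1  edges: 0-p->0
halt: no rule applies after step 4
NF edges: [(0, 0, 'p')]

Answer: p:1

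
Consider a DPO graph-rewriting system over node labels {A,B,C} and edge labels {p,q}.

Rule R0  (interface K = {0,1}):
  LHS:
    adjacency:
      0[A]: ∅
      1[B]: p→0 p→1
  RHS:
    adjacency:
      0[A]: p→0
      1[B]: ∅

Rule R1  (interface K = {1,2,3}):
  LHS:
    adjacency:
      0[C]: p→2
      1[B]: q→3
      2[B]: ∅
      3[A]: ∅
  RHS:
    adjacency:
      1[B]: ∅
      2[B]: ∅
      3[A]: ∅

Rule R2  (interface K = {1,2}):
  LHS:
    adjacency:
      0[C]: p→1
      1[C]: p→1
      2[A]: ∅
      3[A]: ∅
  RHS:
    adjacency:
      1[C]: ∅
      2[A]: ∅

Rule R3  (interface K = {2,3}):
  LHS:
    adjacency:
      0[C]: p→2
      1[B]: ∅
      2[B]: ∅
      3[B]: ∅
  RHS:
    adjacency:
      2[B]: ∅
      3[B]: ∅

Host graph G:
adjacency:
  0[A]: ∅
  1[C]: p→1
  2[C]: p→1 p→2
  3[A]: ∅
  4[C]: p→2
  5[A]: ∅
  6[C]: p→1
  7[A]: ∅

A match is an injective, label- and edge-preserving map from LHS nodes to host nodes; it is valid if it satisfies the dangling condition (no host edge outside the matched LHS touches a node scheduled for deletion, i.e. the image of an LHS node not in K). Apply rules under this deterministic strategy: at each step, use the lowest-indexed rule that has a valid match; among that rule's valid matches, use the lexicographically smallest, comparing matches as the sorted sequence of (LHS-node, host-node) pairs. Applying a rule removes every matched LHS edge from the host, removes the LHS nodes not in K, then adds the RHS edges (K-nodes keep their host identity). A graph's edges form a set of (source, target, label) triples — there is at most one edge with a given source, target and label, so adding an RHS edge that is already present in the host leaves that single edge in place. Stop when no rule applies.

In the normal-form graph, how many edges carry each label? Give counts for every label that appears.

Answer: p:1

Steps:
start.  V:8 E:5  edges: 1-p->1 2-p->1 2-p->2 4-p->2 6-p->1
1. fire R2 via {0↦4, 1↦2, 2↦0, 3↦3}  →  V:6 E:3  edges: 1-p->1 2-p->1 6-p->1
2. fire R2 via {0↦2, 1↦1, 2↦0, 3↦5}  →  V:4 E:1  edges: 6-p->1
normal form: no rule applies after step 2
NF edges: [(6, 1, 'p')]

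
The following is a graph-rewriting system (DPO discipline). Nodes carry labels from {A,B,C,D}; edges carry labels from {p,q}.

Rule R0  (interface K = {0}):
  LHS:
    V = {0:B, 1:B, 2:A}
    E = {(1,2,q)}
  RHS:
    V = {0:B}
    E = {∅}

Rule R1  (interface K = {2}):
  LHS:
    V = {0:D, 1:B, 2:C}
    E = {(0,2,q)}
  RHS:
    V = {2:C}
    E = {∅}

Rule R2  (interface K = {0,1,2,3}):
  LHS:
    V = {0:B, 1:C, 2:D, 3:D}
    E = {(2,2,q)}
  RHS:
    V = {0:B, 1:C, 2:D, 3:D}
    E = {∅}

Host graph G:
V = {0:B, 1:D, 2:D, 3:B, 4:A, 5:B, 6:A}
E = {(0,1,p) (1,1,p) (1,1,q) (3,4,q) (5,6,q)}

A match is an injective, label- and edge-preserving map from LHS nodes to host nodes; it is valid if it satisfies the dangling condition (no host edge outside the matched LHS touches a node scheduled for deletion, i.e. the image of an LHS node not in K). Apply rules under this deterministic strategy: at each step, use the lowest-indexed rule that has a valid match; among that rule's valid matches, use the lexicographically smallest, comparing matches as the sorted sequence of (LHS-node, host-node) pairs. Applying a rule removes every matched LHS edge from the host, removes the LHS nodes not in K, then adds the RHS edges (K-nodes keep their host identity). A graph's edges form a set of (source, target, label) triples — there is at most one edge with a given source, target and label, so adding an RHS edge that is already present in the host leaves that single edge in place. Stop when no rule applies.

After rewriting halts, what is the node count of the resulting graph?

Answer: 3

Rewrite trace:
[0] host  ⇒  7 nodes, 5 edges  {0-p->1 1-p->1 1-q->1 3-q->4 5-q->6}
[1] R0 @ {0↦0, 1↦3, 2↦4}  ⇒  5 nodes, 4 edges  {0-p->1 1-p->1 1-q->1 5-q->6}
[2] R0 @ {0↦0, 1↦5, 2↦6}  ⇒  3 nodes, 3 edges  {0-p->1 1-p->1 1-q->1}
halt: no rule applies after step 2
NF nodes: {0:B, 1:D, 2:D}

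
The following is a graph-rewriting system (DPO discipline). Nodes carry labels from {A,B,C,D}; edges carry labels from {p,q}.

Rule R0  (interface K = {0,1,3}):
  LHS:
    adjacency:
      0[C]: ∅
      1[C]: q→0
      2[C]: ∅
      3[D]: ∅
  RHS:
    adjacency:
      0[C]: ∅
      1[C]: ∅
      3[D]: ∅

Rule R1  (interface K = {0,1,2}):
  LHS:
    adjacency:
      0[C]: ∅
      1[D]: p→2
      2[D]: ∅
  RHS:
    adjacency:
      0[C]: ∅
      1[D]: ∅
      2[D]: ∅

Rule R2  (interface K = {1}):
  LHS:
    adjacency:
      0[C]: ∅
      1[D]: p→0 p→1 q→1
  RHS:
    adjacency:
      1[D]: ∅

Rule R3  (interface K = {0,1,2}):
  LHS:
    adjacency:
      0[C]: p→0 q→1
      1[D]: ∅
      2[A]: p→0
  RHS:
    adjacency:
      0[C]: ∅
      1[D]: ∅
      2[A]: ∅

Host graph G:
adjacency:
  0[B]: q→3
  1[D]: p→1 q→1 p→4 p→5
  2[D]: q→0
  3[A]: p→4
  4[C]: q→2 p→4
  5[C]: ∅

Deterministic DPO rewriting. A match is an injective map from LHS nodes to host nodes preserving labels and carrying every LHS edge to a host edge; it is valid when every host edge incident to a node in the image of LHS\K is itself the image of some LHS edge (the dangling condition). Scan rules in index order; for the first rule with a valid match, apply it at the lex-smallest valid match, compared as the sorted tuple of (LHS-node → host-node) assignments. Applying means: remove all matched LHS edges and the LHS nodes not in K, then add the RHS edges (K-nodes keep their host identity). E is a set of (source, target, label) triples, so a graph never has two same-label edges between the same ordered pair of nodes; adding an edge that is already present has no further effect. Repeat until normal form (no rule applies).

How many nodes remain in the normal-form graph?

initial: |V|=6 |E|=9  E = 0-q->3 1-p->1 1-q->1 1-p->4 1-p->5 2-q->0 3-p->4 4-q->2 4-p->4
step 1: apply R2 at {0↦5, 1↦1}  → |V|=5 |E|=6  E = 0-q->3 1-p->4 2-q->0 3-p->4 4-q->2 4-p->4
step 2: apply R3 at {0↦4, 1↦2, 2↦3}  → |V|=5 |E|=3  E = 0-q->3 1-p->4 2-q->0
normal form: no rule applies after step 2
NF nodes: {0:B, 1:D, 2:D, 3:A, 4:C}

Answer: 5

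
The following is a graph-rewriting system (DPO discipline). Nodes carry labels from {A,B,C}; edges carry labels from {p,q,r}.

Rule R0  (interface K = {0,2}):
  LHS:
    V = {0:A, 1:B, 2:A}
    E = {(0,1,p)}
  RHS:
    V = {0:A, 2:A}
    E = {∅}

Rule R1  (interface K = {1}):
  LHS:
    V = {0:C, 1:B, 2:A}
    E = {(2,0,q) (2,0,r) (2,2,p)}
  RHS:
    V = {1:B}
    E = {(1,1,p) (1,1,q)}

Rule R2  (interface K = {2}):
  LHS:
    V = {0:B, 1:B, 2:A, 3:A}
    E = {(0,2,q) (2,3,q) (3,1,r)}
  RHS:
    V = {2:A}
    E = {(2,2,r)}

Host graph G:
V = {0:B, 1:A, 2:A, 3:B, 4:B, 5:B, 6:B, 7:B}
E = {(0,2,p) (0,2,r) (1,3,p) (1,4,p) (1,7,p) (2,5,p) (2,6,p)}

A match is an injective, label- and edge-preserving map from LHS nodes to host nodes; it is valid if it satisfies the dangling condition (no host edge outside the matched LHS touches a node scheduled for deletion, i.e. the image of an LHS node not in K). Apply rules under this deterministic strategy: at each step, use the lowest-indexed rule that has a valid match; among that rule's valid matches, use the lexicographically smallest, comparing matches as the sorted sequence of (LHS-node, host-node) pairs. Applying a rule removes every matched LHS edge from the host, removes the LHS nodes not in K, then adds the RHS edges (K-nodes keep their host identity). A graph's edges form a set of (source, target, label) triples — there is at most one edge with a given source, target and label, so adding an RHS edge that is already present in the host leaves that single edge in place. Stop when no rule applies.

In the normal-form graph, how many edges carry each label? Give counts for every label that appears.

Answer: p:1 r:1

Steps:
start.  V:8 E:7  edges: 0-p->2 0-r->2 1-p->3 1-p->4 1-p->7 2-p->5 2-p->6
1. fire R0 via {0↦1, 1↦3, 2↦2}  →  V:7 E:6  edges: 0-p->2 0-r->2 1-p->4 1-p->7 2-p->5 2-p->6
2. fire R0 via {0↦1, 1↦4, 2↦2}  →  V:6 E:5  edges: 0-p->2 0-r->2 1-p->7 2-p->5 2-p->6
3. fire R0 via {0↦1, 1↦7, 2↦2}  →  V:5 E:4  edges: 0-p->2 0-r->2 2-p->5 2-p->6
4. fire R0 via {0↦2, 1↦5, 2↦1}  →  V:4 E:3  edges: 0-p->2 0-r->2 2-p->6
5. fire R0 via {0↦2, 1↦6, 2↦1}  →  V:3 E:2  edges: 0-p->2 0-r->2
final graph: no rule applies after step 5
NF edges: [(0, 2, 'p'), (0, 2, 'r')]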